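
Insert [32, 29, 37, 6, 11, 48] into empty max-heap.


Insert 32: [32]
Insert 29: [32, 29]
Insert 37: [37, 29, 32]
Insert 6: [37, 29, 32, 6]
Insert 11: [37, 29, 32, 6, 11]
Insert 48: [48, 29, 37, 6, 11, 32]

Final heap: [48, 29, 37, 6, 11, 32]


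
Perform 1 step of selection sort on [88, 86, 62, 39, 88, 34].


Initial: [88, 86, 62, 39, 88, 34]
Step 1: min=34 at 5
  Swap: [34, 86, 62, 39, 88, 88]

After 1 step: [34, 86, 62, 39, 88, 88]


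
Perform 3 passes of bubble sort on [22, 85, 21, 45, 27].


Initial: [22, 85, 21, 45, 27]
Pass 1: [22, 21, 45, 27, 85] (3 swaps)
Pass 2: [21, 22, 27, 45, 85] (2 swaps)
Pass 3: [21, 22, 27, 45, 85] (0 swaps)

After 3 passes: [21, 22, 27, 45, 85]


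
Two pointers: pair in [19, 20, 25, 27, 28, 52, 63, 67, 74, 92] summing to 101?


lo=0(19)+hi=9(92)=111
lo=0(19)+hi=8(74)=93
lo=1(20)+hi=8(74)=94
lo=2(25)+hi=8(74)=99
lo=3(27)+hi=8(74)=101

Yes: 27+74=101


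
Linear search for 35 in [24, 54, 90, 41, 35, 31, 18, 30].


i=0: 24!=35
i=1: 54!=35
i=2: 90!=35
i=3: 41!=35
i=4: 35==35 found!

Found at 4, 5 comps


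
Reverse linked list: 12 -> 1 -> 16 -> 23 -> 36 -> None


Step 1: curr=12, set curr.next=prev(None) | reversed so far: 12
Step 2: curr=1, set curr.next=prev(12) | reversed so far: 1 -> 12
Step 3: curr=16, set curr.next=prev(1) | reversed so far: 16 -> 1 -> 12
Step 4: curr=23, set curr.next=prev(16) | reversed so far: 23 -> 16 -> 1 -> 12
Step 5: curr=36, set curr.next=prev(23) | reversed so far: 36 -> 23 -> 16 -> 1 -> 12

36 -> 23 -> 16 -> 1 -> 12 -> None


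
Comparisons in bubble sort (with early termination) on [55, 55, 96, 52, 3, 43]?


Algorithm: bubble sort (with early termination)
Input: [55, 55, 96, 52, 3, 43]
Sorted: [3, 43, 52, 55, 55, 96]

15


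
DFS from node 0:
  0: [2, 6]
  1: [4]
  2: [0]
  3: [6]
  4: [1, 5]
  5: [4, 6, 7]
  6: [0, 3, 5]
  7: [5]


Visit 0, push [6, 2]
Visit 2, push []
Visit 6, push [5, 3]
Visit 3, push []
Visit 5, push [7, 4]
Visit 4, push [1]
Visit 1, push []
Visit 7, push []

DFS order: [0, 2, 6, 3, 5, 4, 1, 7]


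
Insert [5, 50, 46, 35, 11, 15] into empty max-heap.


Insert 5: [5]
Insert 50: [50, 5]
Insert 46: [50, 5, 46]
Insert 35: [50, 35, 46, 5]
Insert 11: [50, 35, 46, 5, 11]
Insert 15: [50, 35, 46, 5, 11, 15]

Final heap: [50, 35, 46, 5, 11, 15]


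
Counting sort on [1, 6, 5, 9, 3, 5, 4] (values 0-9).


Input: [1, 6, 5, 9, 3, 5, 4]
Counts: [0, 1, 0, 1, 1, 2, 1, 0, 0, 1]

Sorted: [1, 3, 4, 5, 5, 6, 9]


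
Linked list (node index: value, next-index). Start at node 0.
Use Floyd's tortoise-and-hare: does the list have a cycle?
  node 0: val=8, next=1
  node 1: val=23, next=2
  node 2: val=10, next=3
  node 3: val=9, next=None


Floyd's tortoise (slow, +1) and hare (fast, +2):
  init: slow=0, fast=0
  step 1: slow=1, fast=2
  step 2: fast 2->3->None, no cycle

Cycle: no


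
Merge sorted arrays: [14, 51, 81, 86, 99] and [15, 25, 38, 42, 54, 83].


Take 14 from A
Take 15 from B
Take 25 from B
Take 38 from B
Take 42 from B
Take 51 from A
Take 54 from B
Take 81 from A
Take 83 from B

Merged: [14, 15, 25, 38, 42, 51, 54, 81, 83, 86, 99]


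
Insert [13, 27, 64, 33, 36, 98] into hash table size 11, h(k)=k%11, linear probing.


Insert 13: h=2 -> slot 2
Insert 27: h=5 -> slot 5
Insert 64: h=9 -> slot 9
Insert 33: h=0 -> slot 0
Insert 36: h=3 -> slot 3
Insert 98: h=10 -> slot 10

Table: [33, None, 13, 36, None, 27, None, None, None, 64, 98]


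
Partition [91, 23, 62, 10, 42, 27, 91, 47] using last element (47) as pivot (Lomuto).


Pivot: 47
  23 <= 47: swap -> [23, 91, 62, 10, 42, 27, 91, 47]
  10 <= 47: swap -> [23, 10, 62, 91, 42, 27, 91, 47]
  42 <= 47: swap -> [23, 10, 42, 91, 62, 27, 91, 47]
  27 <= 47: swap -> [23, 10, 42, 27, 62, 91, 91, 47]
Place pivot at 4: [23, 10, 42, 27, 47, 91, 91, 62]

Partitioned: [23, 10, 42, 27, 47, 91, 91, 62]


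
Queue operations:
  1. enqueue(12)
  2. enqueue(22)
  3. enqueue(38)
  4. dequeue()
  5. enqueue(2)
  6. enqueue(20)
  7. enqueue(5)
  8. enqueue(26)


enqueue(12) -> [12]
enqueue(22) -> [12, 22]
enqueue(38) -> [12, 22, 38]
dequeue()->12, [22, 38]
enqueue(2) -> [22, 38, 2]
enqueue(20) -> [22, 38, 2, 20]
enqueue(5) -> [22, 38, 2, 20, 5]
enqueue(26) -> [22, 38, 2, 20, 5, 26]

Final queue: [22, 38, 2, 20, 5, 26]


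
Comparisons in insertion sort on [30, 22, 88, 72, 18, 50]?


Algorithm: insertion sort
Input: [30, 22, 88, 72, 18, 50]
Sorted: [18, 22, 30, 50, 72, 88]

11


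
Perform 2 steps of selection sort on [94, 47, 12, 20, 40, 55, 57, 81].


Initial: [94, 47, 12, 20, 40, 55, 57, 81]
Step 1: min=12 at 2
  Swap: [12, 47, 94, 20, 40, 55, 57, 81]
Step 2: min=20 at 3
  Swap: [12, 20, 94, 47, 40, 55, 57, 81]

After 2 steps: [12, 20, 94, 47, 40, 55, 57, 81]


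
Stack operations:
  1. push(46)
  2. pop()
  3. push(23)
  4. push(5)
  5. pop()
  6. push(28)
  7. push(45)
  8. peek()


push(46) -> [46]
pop()->46, []
push(23) -> [23]
push(5) -> [23, 5]
pop()->5, [23]
push(28) -> [23, 28]
push(45) -> [23, 28, 45]
peek()->45

Final stack: [23, 28, 45]


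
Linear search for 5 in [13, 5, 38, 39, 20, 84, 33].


i=0: 13!=5
i=1: 5==5 found!

Found at 1, 2 comps


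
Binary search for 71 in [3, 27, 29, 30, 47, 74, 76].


Step 1: lo=0, hi=6, mid=3, val=30
Step 2: lo=4, hi=6, mid=5, val=74
Step 3: lo=4, hi=4, mid=4, val=47

Not found


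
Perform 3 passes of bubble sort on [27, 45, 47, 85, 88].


Initial: [27, 45, 47, 85, 88]
Pass 1: [27, 45, 47, 85, 88] (0 swaps)
Pass 2: [27, 45, 47, 85, 88] (0 swaps)
Pass 3: [27, 45, 47, 85, 88] (0 swaps)

After 3 passes: [27, 45, 47, 85, 88]


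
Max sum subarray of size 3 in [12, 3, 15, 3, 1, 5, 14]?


[0:3]: 30
[1:4]: 21
[2:5]: 19
[3:6]: 9
[4:7]: 20

Max: 30 at [0:3]


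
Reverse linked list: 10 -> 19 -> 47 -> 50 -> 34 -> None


Step 1: curr=10, set curr.next=prev(None) | reversed so far: 10
Step 2: curr=19, set curr.next=prev(10) | reversed so far: 19 -> 10
Step 3: curr=47, set curr.next=prev(19) | reversed so far: 47 -> 19 -> 10
Step 4: curr=50, set curr.next=prev(47) | reversed so far: 50 -> 47 -> 19 -> 10
Step 5: curr=34, set curr.next=prev(50) | reversed so far: 34 -> 50 -> 47 -> 19 -> 10

34 -> 50 -> 47 -> 19 -> 10 -> None


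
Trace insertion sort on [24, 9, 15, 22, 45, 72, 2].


Initial: [24, 9, 15, 22, 45, 72, 2]
Insert 9: [9, 24, 15, 22, 45, 72, 2]
Insert 15: [9, 15, 24, 22, 45, 72, 2]
Insert 22: [9, 15, 22, 24, 45, 72, 2]
Insert 45: [9, 15, 22, 24, 45, 72, 2]
Insert 72: [9, 15, 22, 24, 45, 72, 2]
Insert 2: [2, 9, 15, 22, 24, 45, 72]

Sorted: [2, 9, 15, 22, 24, 45, 72]


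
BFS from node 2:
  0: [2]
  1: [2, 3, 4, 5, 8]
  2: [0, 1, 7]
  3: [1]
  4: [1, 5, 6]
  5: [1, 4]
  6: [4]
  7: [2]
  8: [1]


Visit 2, enqueue [0, 1, 7]
Visit 0, enqueue []
Visit 1, enqueue [3, 4, 5, 8]
Visit 7, enqueue []
Visit 3, enqueue []
Visit 4, enqueue [6]
Visit 5, enqueue []
Visit 8, enqueue []
Visit 6, enqueue []

BFS order: [2, 0, 1, 7, 3, 4, 5, 8, 6]


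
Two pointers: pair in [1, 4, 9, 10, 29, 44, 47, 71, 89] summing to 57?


lo=0(1)+hi=8(89)=90
lo=0(1)+hi=7(71)=72
lo=0(1)+hi=6(47)=48
lo=1(4)+hi=6(47)=51
lo=2(9)+hi=6(47)=56
lo=3(10)+hi=6(47)=57

Yes: 10+47=57


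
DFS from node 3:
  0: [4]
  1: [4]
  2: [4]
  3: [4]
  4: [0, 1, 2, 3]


Visit 3, push [4]
Visit 4, push [2, 1, 0]
Visit 0, push []
Visit 1, push []
Visit 2, push []

DFS order: [3, 4, 0, 1, 2]


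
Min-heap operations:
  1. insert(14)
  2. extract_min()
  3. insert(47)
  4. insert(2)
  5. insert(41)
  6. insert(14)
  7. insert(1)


insert(14) -> [14]
extract_min()->14, []
insert(47) -> [47]
insert(2) -> [2, 47]
insert(41) -> [2, 47, 41]
insert(14) -> [2, 14, 41, 47]
insert(1) -> [1, 2, 41, 47, 14]

Final heap: [1, 2, 41, 47, 14]


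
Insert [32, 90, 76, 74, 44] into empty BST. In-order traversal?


Insert 32: root
Insert 90: R from 32
Insert 76: R from 32 -> L from 90
Insert 74: R from 32 -> L from 90 -> L from 76
Insert 44: R from 32 -> L from 90 -> L from 76 -> L from 74

In-order: [32, 44, 74, 76, 90]


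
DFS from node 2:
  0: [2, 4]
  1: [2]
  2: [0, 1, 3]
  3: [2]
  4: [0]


Visit 2, push [3, 1, 0]
Visit 0, push [4]
Visit 4, push []
Visit 1, push []
Visit 3, push []

DFS order: [2, 0, 4, 1, 3]


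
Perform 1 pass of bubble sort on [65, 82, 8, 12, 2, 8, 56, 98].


Initial: [65, 82, 8, 12, 2, 8, 56, 98]
Pass 1: [65, 8, 12, 2, 8, 56, 82, 98] (5 swaps)

After 1 pass: [65, 8, 12, 2, 8, 56, 82, 98]


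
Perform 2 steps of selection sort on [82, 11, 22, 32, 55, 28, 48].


Initial: [82, 11, 22, 32, 55, 28, 48]
Step 1: min=11 at 1
  Swap: [11, 82, 22, 32, 55, 28, 48]
Step 2: min=22 at 2
  Swap: [11, 22, 82, 32, 55, 28, 48]

After 2 steps: [11, 22, 82, 32, 55, 28, 48]


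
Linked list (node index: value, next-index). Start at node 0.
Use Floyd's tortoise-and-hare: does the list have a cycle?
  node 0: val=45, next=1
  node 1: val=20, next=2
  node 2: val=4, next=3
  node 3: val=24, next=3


Floyd's tortoise (slow, +1) and hare (fast, +2):
  init: slow=0, fast=0
  step 1: slow=1, fast=2
  step 2: slow=2, fast=3
  step 3: slow=3, fast=3
  slow == fast at node 3: cycle detected

Cycle: yes


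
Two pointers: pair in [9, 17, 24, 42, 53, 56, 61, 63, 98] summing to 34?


lo=0(9)+hi=8(98)=107
lo=0(9)+hi=7(63)=72
lo=0(9)+hi=6(61)=70
lo=0(9)+hi=5(56)=65
lo=0(9)+hi=4(53)=62
lo=0(9)+hi=3(42)=51
lo=0(9)+hi=2(24)=33
lo=1(17)+hi=2(24)=41

No pair found


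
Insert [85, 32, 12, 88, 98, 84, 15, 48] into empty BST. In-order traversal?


Insert 85: root
Insert 32: L from 85
Insert 12: L from 85 -> L from 32
Insert 88: R from 85
Insert 98: R from 85 -> R from 88
Insert 84: L from 85 -> R from 32
Insert 15: L from 85 -> L from 32 -> R from 12
Insert 48: L from 85 -> R from 32 -> L from 84

In-order: [12, 15, 32, 48, 84, 85, 88, 98]


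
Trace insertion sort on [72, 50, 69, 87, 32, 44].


Initial: [72, 50, 69, 87, 32, 44]
Insert 50: [50, 72, 69, 87, 32, 44]
Insert 69: [50, 69, 72, 87, 32, 44]
Insert 87: [50, 69, 72, 87, 32, 44]
Insert 32: [32, 50, 69, 72, 87, 44]
Insert 44: [32, 44, 50, 69, 72, 87]

Sorted: [32, 44, 50, 69, 72, 87]


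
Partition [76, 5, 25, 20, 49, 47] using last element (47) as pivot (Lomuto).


Pivot: 47
  5 <= 47: swap -> [5, 76, 25, 20, 49, 47]
  25 <= 47: swap -> [5, 25, 76, 20, 49, 47]
  20 <= 47: swap -> [5, 25, 20, 76, 49, 47]
Place pivot at 3: [5, 25, 20, 47, 49, 76]

Partitioned: [5, 25, 20, 47, 49, 76]


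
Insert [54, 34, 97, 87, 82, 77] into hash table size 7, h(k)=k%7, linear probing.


Insert 54: h=5 -> slot 5
Insert 34: h=6 -> slot 6
Insert 97: h=6, 1 probes -> slot 0
Insert 87: h=3 -> slot 3
Insert 82: h=5, 3 probes -> slot 1
Insert 77: h=0, 2 probes -> slot 2

Table: [97, 82, 77, 87, None, 54, 34]


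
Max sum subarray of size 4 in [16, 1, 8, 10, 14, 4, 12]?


[0:4]: 35
[1:5]: 33
[2:6]: 36
[3:7]: 40

Max: 40 at [3:7]


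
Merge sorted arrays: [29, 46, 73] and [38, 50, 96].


Take 29 from A
Take 38 from B
Take 46 from A
Take 50 from B
Take 73 from A

Merged: [29, 38, 46, 50, 73, 96]


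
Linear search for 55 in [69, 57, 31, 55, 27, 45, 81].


i=0: 69!=55
i=1: 57!=55
i=2: 31!=55
i=3: 55==55 found!

Found at 3, 4 comps


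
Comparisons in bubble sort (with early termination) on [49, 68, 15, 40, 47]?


Algorithm: bubble sort (with early termination)
Input: [49, 68, 15, 40, 47]
Sorted: [15, 40, 47, 49, 68]

9


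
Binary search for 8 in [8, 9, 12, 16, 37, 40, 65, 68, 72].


Step 1: lo=0, hi=8, mid=4, val=37
Step 2: lo=0, hi=3, mid=1, val=9
Step 3: lo=0, hi=0, mid=0, val=8

Found at index 0


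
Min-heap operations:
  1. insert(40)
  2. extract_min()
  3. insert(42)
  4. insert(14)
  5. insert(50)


insert(40) -> [40]
extract_min()->40, []
insert(42) -> [42]
insert(14) -> [14, 42]
insert(50) -> [14, 42, 50]

Final heap: [14, 42, 50]


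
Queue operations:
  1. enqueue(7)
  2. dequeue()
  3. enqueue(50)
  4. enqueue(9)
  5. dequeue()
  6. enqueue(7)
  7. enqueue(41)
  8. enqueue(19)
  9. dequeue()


enqueue(7) -> [7]
dequeue()->7, []
enqueue(50) -> [50]
enqueue(9) -> [50, 9]
dequeue()->50, [9]
enqueue(7) -> [9, 7]
enqueue(41) -> [9, 7, 41]
enqueue(19) -> [9, 7, 41, 19]
dequeue()->9, [7, 41, 19]

Final queue: [7, 41, 19]


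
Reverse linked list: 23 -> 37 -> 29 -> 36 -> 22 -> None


Step 1: curr=23, set curr.next=prev(None) | reversed so far: 23
Step 2: curr=37, set curr.next=prev(23) | reversed so far: 37 -> 23
Step 3: curr=29, set curr.next=prev(37) | reversed so far: 29 -> 37 -> 23
Step 4: curr=36, set curr.next=prev(29) | reversed so far: 36 -> 29 -> 37 -> 23
Step 5: curr=22, set curr.next=prev(36) | reversed so far: 22 -> 36 -> 29 -> 37 -> 23

22 -> 36 -> 29 -> 37 -> 23 -> None


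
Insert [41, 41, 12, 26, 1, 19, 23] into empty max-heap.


Insert 41: [41]
Insert 41: [41, 41]
Insert 12: [41, 41, 12]
Insert 26: [41, 41, 12, 26]
Insert 1: [41, 41, 12, 26, 1]
Insert 19: [41, 41, 19, 26, 1, 12]
Insert 23: [41, 41, 23, 26, 1, 12, 19]

Final heap: [41, 41, 23, 26, 1, 12, 19]


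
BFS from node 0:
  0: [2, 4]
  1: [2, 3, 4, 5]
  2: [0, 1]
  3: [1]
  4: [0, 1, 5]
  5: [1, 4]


Visit 0, enqueue [2, 4]
Visit 2, enqueue [1]
Visit 4, enqueue [5]
Visit 1, enqueue [3]
Visit 5, enqueue []
Visit 3, enqueue []

BFS order: [0, 2, 4, 1, 5, 3]


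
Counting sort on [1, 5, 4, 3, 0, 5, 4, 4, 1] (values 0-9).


Input: [1, 5, 4, 3, 0, 5, 4, 4, 1]
Counts: [1, 2, 0, 1, 3, 2, 0, 0, 0, 0]

Sorted: [0, 1, 1, 3, 4, 4, 4, 5, 5]


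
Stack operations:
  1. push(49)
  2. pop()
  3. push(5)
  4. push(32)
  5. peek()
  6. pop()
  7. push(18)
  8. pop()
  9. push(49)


push(49) -> [49]
pop()->49, []
push(5) -> [5]
push(32) -> [5, 32]
peek()->32
pop()->32, [5]
push(18) -> [5, 18]
pop()->18, [5]
push(49) -> [5, 49]

Final stack: [5, 49]


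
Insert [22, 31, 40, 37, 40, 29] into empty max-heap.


Insert 22: [22]
Insert 31: [31, 22]
Insert 40: [40, 22, 31]
Insert 37: [40, 37, 31, 22]
Insert 40: [40, 40, 31, 22, 37]
Insert 29: [40, 40, 31, 22, 37, 29]

Final heap: [40, 40, 31, 22, 37, 29]


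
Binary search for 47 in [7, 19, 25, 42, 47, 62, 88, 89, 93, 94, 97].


Step 1: lo=0, hi=10, mid=5, val=62
Step 2: lo=0, hi=4, mid=2, val=25
Step 3: lo=3, hi=4, mid=3, val=42
Step 4: lo=4, hi=4, mid=4, val=47

Found at index 4


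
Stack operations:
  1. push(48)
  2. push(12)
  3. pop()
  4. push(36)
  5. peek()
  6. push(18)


push(48) -> [48]
push(12) -> [48, 12]
pop()->12, [48]
push(36) -> [48, 36]
peek()->36
push(18) -> [48, 36, 18]

Final stack: [48, 36, 18]


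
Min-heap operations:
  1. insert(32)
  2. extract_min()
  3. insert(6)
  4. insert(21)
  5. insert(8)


insert(32) -> [32]
extract_min()->32, []
insert(6) -> [6]
insert(21) -> [6, 21]
insert(8) -> [6, 21, 8]

Final heap: [6, 21, 8]


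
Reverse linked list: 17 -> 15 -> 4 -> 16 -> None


Step 1: curr=17, set curr.next=prev(None) | reversed so far: 17
Step 2: curr=15, set curr.next=prev(17) | reversed so far: 15 -> 17
Step 3: curr=4, set curr.next=prev(15) | reversed so far: 4 -> 15 -> 17
Step 4: curr=16, set curr.next=prev(4) | reversed so far: 16 -> 4 -> 15 -> 17

16 -> 4 -> 15 -> 17 -> None


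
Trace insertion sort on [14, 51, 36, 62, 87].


Initial: [14, 51, 36, 62, 87]
Insert 51: [14, 51, 36, 62, 87]
Insert 36: [14, 36, 51, 62, 87]
Insert 62: [14, 36, 51, 62, 87]
Insert 87: [14, 36, 51, 62, 87]

Sorted: [14, 36, 51, 62, 87]


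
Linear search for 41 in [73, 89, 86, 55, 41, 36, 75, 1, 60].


i=0: 73!=41
i=1: 89!=41
i=2: 86!=41
i=3: 55!=41
i=4: 41==41 found!

Found at 4, 5 comps


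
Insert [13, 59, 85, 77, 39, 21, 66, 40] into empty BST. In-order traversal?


Insert 13: root
Insert 59: R from 13
Insert 85: R from 13 -> R from 59
Insert 77: R from 13 -> R from 59 -> L from 85
Insert 39: R from 13 -> L from 59
Insert 21: R from 13 -> L from 59 -> L from 39
Insert 66: R from 13 -> R from 59 -> L from 85 -> L from 77
Insert 40: R from 13 -> L from 59 -> R from 39

In-order: [13, 21, 39, 40, 59, 66, 77, 85]


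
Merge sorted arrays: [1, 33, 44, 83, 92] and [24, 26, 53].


Take 1 from A
Take 24 from B
Take 26 from B
Take 33 from A
Take 44 from A
Take 53 from B

Merged: [1, 24, 26, 33, 44, 53, 83, 92]


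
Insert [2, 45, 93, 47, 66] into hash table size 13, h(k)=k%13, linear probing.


Insert 2: h=2 -> slot 2
Insert 45: h=6 -> slot 6
Insert 93: h=2, 1 probes -> slot 3
Insert 47: h=8 -> slot 8
Insert 66: h=1 -> slot 1

Table: [None, 66, 2, 93, None, None, 45, None, 47, None, None, None, None]


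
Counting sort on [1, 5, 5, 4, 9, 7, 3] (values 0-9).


Input: [1, 5, 5, 4, 9, 7, 3]
Counts: [0, 1, 0, 1, 1, 2, 0, 1, 0, 1]

Sorted: [1, 3, 4, 5, 5, 7, 9]


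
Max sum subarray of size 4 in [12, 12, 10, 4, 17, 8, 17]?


[0:4]: 38
[1:5]: 43
[2:6]: 39
[3:7]: 46

Max: 46 at [3:7]


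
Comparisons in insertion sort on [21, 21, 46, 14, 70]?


Algorithm: insertion sort
Input: [21, 21, 46, 14, 70]
Sorted: [14, 21, 21, 46, 70]

6


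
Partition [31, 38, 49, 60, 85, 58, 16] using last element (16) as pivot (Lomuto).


Pivot: 16
Place pivot at 0: [16, 38, 49, 60, 85, 58, 31]

Partitioned: [16, 38, 49, 60, 85, 58, 31]


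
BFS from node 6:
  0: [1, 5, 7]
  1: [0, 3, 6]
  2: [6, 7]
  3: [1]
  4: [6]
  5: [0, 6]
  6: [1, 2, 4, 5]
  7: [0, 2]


Visit 6, enqueue [1, 2, 4, 5]
Visit 1, enqueue [0, 3]
Visit 2, enqueue [7]
Visit 4, enqueue []
Visit 5, enqueue []
Visit 0, enqueue []
Visit 3, enqueue []
Visit 7, enqueue []

BFS order: [6, 1, 2, 4, 5, 0, 3, 7]


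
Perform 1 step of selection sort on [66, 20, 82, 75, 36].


Initial: [66, 20, 82, 75, 36]
Step 1: min=20 at 1
  Swap: [20, 66, 82, 75, 36]

After 1 step: [20, 66, 82, 75, 36]


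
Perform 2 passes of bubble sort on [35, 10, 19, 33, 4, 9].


Initial: [35, 10, 19, 33, 4, 9]
Pass 1: [10, 19, 33, 4, 9, 35] (5 swaps)
Pass 2: [10, 19, 4, 9, 33, 35] (2 swaps)

After 2 passes: [10, 19, 4, 9, 33, 35]


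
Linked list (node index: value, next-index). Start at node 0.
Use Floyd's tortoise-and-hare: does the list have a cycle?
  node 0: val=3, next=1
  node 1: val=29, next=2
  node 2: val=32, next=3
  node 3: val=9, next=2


Floyd's tortoise (slow, +1) and hare (fast, +2):
  init: slow=0, fast=0
  step 1: slow=1, fast=2
  step 2: slow=2, fast=2
  slow == fast at node 2: cycle detected

Cycle: yes


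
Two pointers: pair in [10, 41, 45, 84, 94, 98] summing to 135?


lo=0(10)+hi=5(98)=108
lo=1(41)+hi=5(98)=139
lo=1(41)+hi=4(94)=135

Yes: 41+94=135


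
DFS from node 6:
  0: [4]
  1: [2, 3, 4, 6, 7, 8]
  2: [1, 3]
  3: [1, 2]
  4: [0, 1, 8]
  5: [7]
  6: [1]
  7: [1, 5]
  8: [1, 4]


Visit 6, push [1]
Visit 1, push [8, 7, 4, 3, 2]
Visit 2, push [3]
Visit 3, push []
Visit 4, push [8, 0]
Visit 0, push []
Visit 8, push []
Visit 7, push [5]
Visit 5, push []

DFS order: [6, 1, 2, 3, 4, 0, 8, 7, 5]


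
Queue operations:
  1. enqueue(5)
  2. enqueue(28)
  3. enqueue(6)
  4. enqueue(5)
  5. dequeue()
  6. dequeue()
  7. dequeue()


enqueue(5) -> [5]
enqueue(28) -> [5, 28]
enqueue(6) -> [5, 28, 6]
enqueue(5) -> [5, 28, 6, 5]
dequeue()->5, [28, 6, 5]
dequeue()->28, [6, 5]
dequeue()->6, [5]

Final queue: [5]


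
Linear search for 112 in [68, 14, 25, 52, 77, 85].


i=0: 68!=112
i=1: 14!=112
i=2: 25!=112
i=3: 52!=112
i=4: 77!=112
i=5: 85!=112

Not found, 6 comps


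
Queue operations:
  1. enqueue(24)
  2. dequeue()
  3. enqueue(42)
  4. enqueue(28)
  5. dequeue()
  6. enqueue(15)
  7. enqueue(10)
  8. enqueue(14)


enqueue(24) -> [24]
dequeue()->24, []
enqueue(42) -> [42]
enqueue(28) -> [42, 28]
dequeue()->42, [28]
enqueue(15) -> [28, 15]
enqueue(10) -> [28, 15, 10]
enqueue(14) -> [28, 15, 10, 14]

Final queue: [28, 15, 10, 14]


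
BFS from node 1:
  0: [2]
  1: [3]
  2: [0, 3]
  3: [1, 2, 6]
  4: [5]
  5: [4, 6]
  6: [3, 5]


Visit 1, enqueue [3]
Visit 3, enqueue [2, 6]
Visit 2, enqueue [0]
Visit 6, enqueue [5]
Visit 0, enqueue []
Visit 5, enqueue [4]
Visit 4, enqueue []

BFS order: [1, 3, 2, 6, 0, 5, 4]


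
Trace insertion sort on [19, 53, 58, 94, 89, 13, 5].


Initial: [19, 53, 58, 94, 89, 13, 5]
Insert 53: [19, 53, 58, 94, 89, 13, 5]
Insert 58: [19, 53, 58, 94, 89, 13, 5]
Insert 94: [19, 53, 58, 94, 89, 13, 5]
Insert 89: [19, 53, 58, 89, 94, 13, 5]
Insert 13: [13, 19, 53, 58, 89, 94, 5]
Insert 5: [5, 13, 19, 53, 58, 89, 94]

Sorted: [5, 13, 19, 53, 58, 89, 94]


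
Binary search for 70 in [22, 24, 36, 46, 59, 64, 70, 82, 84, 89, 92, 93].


Step 1: lo=0, hi=11, mid=5, val=64
Step 2: lo=6, hi=11, mid=8, val=84
Step 3: lo=6, hi=7, mid=6, val=70

Found at index 6


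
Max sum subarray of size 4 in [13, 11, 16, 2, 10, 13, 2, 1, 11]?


[0:4]: 42
[1:5]: 39
[2:6]: 41
[3:7]: 27
[4:8]: 26
[5:9]: 27

Max: 42 at [0:4]


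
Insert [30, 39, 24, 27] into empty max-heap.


Insert 30: [30]
Insert 39: [39, 30]
Insert 24: [39, 30, 24]
Insert 27: [39, 30, 24, 27]

Final heap: [39, 30, 24, 27]


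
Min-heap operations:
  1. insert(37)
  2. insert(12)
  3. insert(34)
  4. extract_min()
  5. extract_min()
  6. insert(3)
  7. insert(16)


insert(37) -> [37]
insert(12) -> [12, 37]
insert(34) -> [12, 37, 34]
extract_min()->12, [34, 37]
extract_min()->34, [37]
insert(3) -> [3, 37]
insert(16) -> [3, 37, 16]

Final heap: [3, 37, 16]


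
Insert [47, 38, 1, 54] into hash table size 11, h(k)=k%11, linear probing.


Insert 47: h=3 -> slot 3
Insert 38: h=5 -> slot 5
Insert 1: h=1 -> slot 1
Insert 54: h=10 -> slot 10

Table: [None, 1, None, 47, None, 38, None, None, None, None, 54]


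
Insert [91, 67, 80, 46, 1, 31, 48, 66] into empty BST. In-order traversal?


Insert 91: root
Insert 67: L from 91
Insert 80: L from 91 -> R from 67
Insert 46: L from 91 -> L from 67
Insert 1: L from 91 -> L from 67 -> L from 46
Insert 31: L from 91 -> L from 67 -> L from 46 -> R from 1
Insert 48: L from 91 -> L from 67 -> R from 46
Insert 66: L from 91 -> L from 67 -> R from 46 -> R from 48

In-order: [1, 31, 46, 48, 66, 67, 80, 91]


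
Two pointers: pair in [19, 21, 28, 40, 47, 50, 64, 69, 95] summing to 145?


lo=0(19)+hi=8(95)=114
lo=1(21)+hi=8(95)=116
lo=2(28)+hi=8(95)=123
lo=3(40)+hi=8(95)=135
lo=4(47)+hi=8(95)=142
lo=5(50)+hi=8(95)=145

Yes: 50+95=145


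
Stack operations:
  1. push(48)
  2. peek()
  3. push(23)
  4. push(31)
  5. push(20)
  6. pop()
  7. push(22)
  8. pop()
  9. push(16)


push(48) -> [48]
peek()->48
push(23) -> [48, 23]
push(31) -> [48, 23, 31]
push(20) -> [48, 23, 31, 20]
pop()->20, [48, 23, 31]
push(22) -> [48, 23, 31, 22]
pop()->22, [48, 23, 31]
push(16) -> [48, 23, 31, 16]

Final stack: [48, 23, 31, 16]


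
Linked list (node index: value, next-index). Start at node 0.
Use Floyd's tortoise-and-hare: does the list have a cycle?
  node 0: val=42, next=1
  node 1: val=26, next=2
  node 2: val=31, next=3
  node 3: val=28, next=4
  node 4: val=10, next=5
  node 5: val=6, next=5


Floyd's tortoise (slow, +1) and hare (fast, +2):
  init: slow=0, fast=0
  step 1: slow=1, fast=2
  step 2: slow=2, fast=4
  step 3: slow=3, fast=5
  step 4: slow=4, fast=5
  step 5: slow=5, fast=5
  slow == fast at node 5: cycle detected

Cycle: yes


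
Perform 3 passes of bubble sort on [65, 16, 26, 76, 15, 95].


Initial: [65, 16, 26, 76, 15, 95]
Pass 1: [16, 26, 65, 15, 76, 95] (3 swaps)
Pass 2: [16, 26, 15, 65, 76, 95] (1 swaps)
Pass 3: [16, 15, 26, 65, 76, 95] (1 swaps)

After 3 passes: [16, 15, 26, 65, 76, 95]


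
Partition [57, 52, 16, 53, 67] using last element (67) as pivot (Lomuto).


Pivot: 67
  57 <= 67: advance i (no swap)
  52 <= 67: advance i (no swap)
  16 <= 67: advance i (no swap)
  53 <= 67: advance i (no swap)
Place pivot at 4: [57, 52, 16, 53, 67]

Partitioned: [57, 52, 16, 53, 67]


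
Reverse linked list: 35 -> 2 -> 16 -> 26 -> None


Step 1: curr=35, set curr.next=prev(None) | reversed so far: 35
Step 2: curr=2, set curr.next=prev(35) | reversed so far: 2 -> 35
Step 3: curr=16, set curr.next=prev(2) | reversed so far: 16 -> 2 -> 35
Step 4: curr=26, set curr.next=prev(16) | reversed so far: 26 -> 16 -> 2 -> 35

26 -> 16 -> 2 -> 35 -> None


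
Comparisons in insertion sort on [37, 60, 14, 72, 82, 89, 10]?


Algorithm: insertion sort
Input: [37, 60, 14, 72, 82, 89, 10]
Sorted: [10, 14, 37, 60, 72, 82, 89]

12


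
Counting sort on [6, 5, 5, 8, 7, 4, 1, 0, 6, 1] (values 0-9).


Input: [6, 5, 5, 8, 7, 4, 1, 0, 6, 1]
Counts: [1, 2, 0, 0, 1, 2, 2, 1, 1, 0]

Sorted: [0, 1, 1, 4, 5, 5, 6, 6, 7, 8]


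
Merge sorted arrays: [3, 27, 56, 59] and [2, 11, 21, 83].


Take 2 from B
Take 3 from A
Take 11 from B
Take 21 from B
Take 27 from A
Take 56 from A
Take 59 from A

Merged: [2, 3, 11, 21, 27, 56, 59, 83]


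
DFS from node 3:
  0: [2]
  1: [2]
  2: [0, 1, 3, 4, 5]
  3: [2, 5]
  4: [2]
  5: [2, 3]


Visit 3, push [5, 2]
Visit 2, push [5, 4, 1, 0]
Visit 0, push []
Visit 1, push []
Visit 4, push []
Visit 5, push []

DFS order: [3, 2, 0, 1, 4, 5]


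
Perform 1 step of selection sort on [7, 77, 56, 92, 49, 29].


Initial: [7, 77, 56, 92, 49, 29]
Step 1: min=7 at 0
  Swap: [7, 77, 56, 92, 49, 29]

After 1 step: [7, 77, 56, 92, 49, 29]


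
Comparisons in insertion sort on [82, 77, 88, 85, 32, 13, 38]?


Algorithm: insertion sort
Input: [82, 77, 88, 85, 32, 13, 38]
Sorted: [13, 32, 38, 77, 82, 85, 88]

18


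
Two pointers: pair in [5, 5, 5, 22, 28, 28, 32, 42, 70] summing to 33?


lo=0(5)+hi=8(70)=75
lo=0(5)+hi=7(42)=47
lo=0(5)+hi=6(32)=37
lo=0(5)+hi=5(28)=33

Yes: 5+28=33


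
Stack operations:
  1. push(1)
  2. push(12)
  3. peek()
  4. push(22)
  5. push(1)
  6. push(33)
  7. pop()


push(1) -> [1]
push(12) -> [1, 12]
peek()->12
push(22) -> [1, 12, 22]
push(1) -> [1, 12, 22, 1]
push(33) -> [1, 12, 22, 1, 33]
pop()->33, [1, 12, 22, 1]

Final stack: [1, 12, 22, 1]


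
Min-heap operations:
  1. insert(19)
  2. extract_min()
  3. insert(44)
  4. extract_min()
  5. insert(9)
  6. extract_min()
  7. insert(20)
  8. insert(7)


insert(19) -> [19]
extract_min()->19, []
insert(44) -> [44]
extract_min()->44, []
insert(9) -> [9]
extract_min()->9, []
insert(20) -> [20]
insert(7) -> [7, 20]

Final heap: [7, 20]


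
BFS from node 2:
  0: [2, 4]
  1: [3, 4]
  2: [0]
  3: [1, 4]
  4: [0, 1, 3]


Visit 2, enqueue [0]
Visit 0, enqueue [4]
Visit 4, enqueue [1, 3]
Visit 1, enqueue []
Visit 3, enqueue []

BFS order: [2, 0, 4, 1, 3]


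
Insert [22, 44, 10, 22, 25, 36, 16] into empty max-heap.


Insert 22: [22]
Insert 44: [44, 22]
Insert 10: [44, 22, 10]
Insert 22: [44, 22, 10, 22]
Insert 25: [44, 25, 10, 22, 22]
Insert 36: [44, 25, 36, 22, 22, 10]
Insert 16: [44, 25, 36, 22, 22, 10, 16]

Final heap: [44, 25, 36, 22, 22, 10, 16]


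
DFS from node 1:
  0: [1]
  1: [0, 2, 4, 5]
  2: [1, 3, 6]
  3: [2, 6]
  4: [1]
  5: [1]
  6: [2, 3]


Visit 1, push [5, 4, 2, 0]
Visit 0, push []
Visit 2, push [6, 3]
Visit 3, push [6]
Visit 6, push []
Visit 4, push []
Visit 5, push []

DFS order: [1, 0, 2, 3, 6, 4, 5]


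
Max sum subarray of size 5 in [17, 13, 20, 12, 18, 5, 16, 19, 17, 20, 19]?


[0:5]: 80
[1:6]: 68
[2:7]: 71
[3:8]: 70
[4:9]: 75
[5:10]: 77
[6:11]: 91

Max: 91 at [6:11]


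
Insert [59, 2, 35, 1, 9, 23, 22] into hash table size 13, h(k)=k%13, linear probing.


Insert 59: h=7 -> slot 7
Insert 2: h=2 -> slot 2
Insert 35: h=9 -> slot 9
Insert 1: h=1 -> slot 1
Insert 9: h=9, 1 probes -> slot 10
Insert 23: h=10, 1 probes -> slot 11
Insert 22: h=9, 3 probes -> slot 12

Table: [None, 1, 2, None, None, None, None, 59, None, 35, 9, 23, 22]


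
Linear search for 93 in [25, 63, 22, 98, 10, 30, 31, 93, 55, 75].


i=0: 25!=93
i=1: 63!=93
i=2: 22!=93
i=3: 98!=93
i=4: 10!=93
i=5: 30!=93
i=6: 31!=93
i=7: 93==93 found!

Found at 7, 8 comps


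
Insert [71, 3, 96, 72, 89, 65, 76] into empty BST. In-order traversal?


Insert 71: root
Insert 3: L from 71
Insert 96: R from 71
Insert 72: R from 71 -> L from 96
Insert 89: R from 71 -> L from 96 -> R from 72
Insert 65: L from 71 -> R from 3
Insert 76: R from 71 -> L from 96 -> R from 72 -> L from 89

In-order: [3, 65, 71, 72, 76, 89, 96]


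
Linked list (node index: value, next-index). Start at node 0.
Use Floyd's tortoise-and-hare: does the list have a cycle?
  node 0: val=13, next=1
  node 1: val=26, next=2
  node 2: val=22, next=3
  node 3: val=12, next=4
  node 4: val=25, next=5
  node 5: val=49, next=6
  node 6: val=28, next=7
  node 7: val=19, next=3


Floyd's tortoise (slow, +1) and hare (fast, +2):
  init: slow=0, fast=0
  step 1: slow=1, fast=2
  step 2: slow=2, fast=4
  step 3: slow=3, fast=6
  step 4: slow=4, fast=3
  step 5: slow=5, fast=5
  slow == fast at node 5: cycle detected

Cycle: yes


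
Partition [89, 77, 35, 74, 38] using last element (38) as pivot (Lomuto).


Pivot: 38
  35 <= 38: swap -> [35, 77, 89, 74, 38]
Place pivot at 1: [35, 38, 89, 74, 77]

Partitioned: [35, 38, 89, 74, 77]


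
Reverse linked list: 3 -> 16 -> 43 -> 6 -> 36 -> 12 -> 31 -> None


Step 1: curr=3, set curr.next=prev(None) | reversed so far: 3
Step 2: curr=16, set curr.next=prev(3) | reversed so far: 16 -> 3
Step 3: curr=43, set curr.next=prev(16) | reversed so far: 43 -> 16 -> 3
Step 4: curr=6, set curr.next=prev(43) | reversed so far: 6 -> 43 -> 16 -> 3
Step 5: curr=36, set curr.next=prev(6) | reversed so far: 36 -> 6 -> 43 -> 16 -> 3
Step 6: curr=12, set curr.next=prev(36) | reversed so far: 12 -> 36 -> 6 -> 43 -> 16 -> 3
Step 7: curr=31, set curr.next=prev(12) | reversed so far: 31 -> 12 -> 36 -> 6 -> 43 -> 16 -> 3

31 -> 12 -> 36 -> 6 -> 43 -> 16 -> 3 -> None


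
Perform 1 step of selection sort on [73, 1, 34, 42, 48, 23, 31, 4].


Initial: [73, 1, 34, 42, 48, 23, 31, 4]
Step 1: min=1 at 1
  Swap: [1, 73, 34, 42, 48, 23, 31, 4]

After 1 step: [1, 73, 34, 42, 48, 23, 31, 4]


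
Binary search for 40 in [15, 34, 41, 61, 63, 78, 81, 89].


Step 1: lo=0, hi=7, mid=3, val=61
Step 2: lo=0, hi=2, mid=1, val=34
Step 3: lo=2, hi=2, mid=2, val=41

Not found


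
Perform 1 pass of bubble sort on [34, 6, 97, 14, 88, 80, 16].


Initial: [34, 6, 97, 14, 88, 80, 16]
Pass 1: [6, 34, 14, 88, 80, 16, 97] (5 swaps)

After 1 pass: [6, 34, 14, 88, 80, 16, 97]


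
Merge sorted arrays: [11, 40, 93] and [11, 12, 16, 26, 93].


Take 11 from A
Take 11 from B
Take 12 from B
Take 16 from B
Take 26 from B
Take 40 from A
Take 93 from A

Merged: [11, 11, 12, 16, 26, 40, 93, 93]


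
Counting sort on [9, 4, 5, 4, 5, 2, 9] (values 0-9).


Input: [9, 4, 5, 4, 5, 2, 9]
Counts: [0, 0, 1, 0, 2, 2, 0, 0, 0, 2]

Sorted: [2, 4, 4, 5, 5, 9, 9]


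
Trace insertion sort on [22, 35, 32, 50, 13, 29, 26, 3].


Initial: [22, 35, 32, 50, 13, 29, 26, 3]
Insert 35: [22, 35, 32, 50, 13, 29, 26, 3]
Insert 32: [22, 32, 35, 50, 13, 29, 26, 3]
Insert 50: [22, 32, 35, 50, 13, 29, 26, 3]
Insert 13: [13, 22, 32, 35, 50, 29, 26, 3]
Insert 29: [13, 22, 29, 32, 35, 50, 26, 3]
Insert 26: [13, 22, 26, 29, 32, 35, 50, 3]
Insert 3: [3, 13, 22, 26, 29, 32, 35, 50]

Sorted: [3, 13, 22, 26, 29, 32, 35, 50]


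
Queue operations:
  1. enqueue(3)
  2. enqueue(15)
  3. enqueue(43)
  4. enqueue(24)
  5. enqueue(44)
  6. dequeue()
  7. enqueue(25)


enqueue(3) -> [3]
enqueue(15) -> [3, 15]
enqueue(43) -> [3, 15, 43]
enqueue(24) -> [3, 15, 43, 24]
enqueue(44) -> [3, 15, 43, 24, 44]
dequeue()->3, [15, 43, 24, 44]
enqueue(25) -> [15, 43, 24, 44, 25]

Final queue: [15, 43, 24, 44, 25]


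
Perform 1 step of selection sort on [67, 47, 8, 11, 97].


Initial: [67, 47, 8, 11, 97]
Step 1: min=8 at 2
  Swap: [8, 47, 67, 11, 97]

After 1 step: [8, 47, 67, 11, 97]


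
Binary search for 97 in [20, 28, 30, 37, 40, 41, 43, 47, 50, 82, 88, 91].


Step 1: lo=0, hi=11, mid=5, val=41
Step 2: lo=6, hi=11, mid=8, val=50
Step 3: lo=9, hi=11, mid=10, val=88
Step 4: lo=11, hi=11, mid=11, val=91

Not found


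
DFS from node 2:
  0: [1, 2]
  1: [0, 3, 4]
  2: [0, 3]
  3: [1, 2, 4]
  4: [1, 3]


Visit 2, push [3, 0]
Visit 0, push [1]
Visit 1, push [4, 3]
Visit 3, push [4]
Visit 4, push []

DFS order: [2, 0, 1, 3, 4]


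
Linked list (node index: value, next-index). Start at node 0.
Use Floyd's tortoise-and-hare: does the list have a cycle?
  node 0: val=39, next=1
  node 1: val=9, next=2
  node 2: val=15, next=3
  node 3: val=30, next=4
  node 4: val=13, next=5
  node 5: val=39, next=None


Floyd's tortoise (slow, +1) and hare (fast, +2):
  init: slow=0, fast=0
  step 1: slow=1, fast=2
  step 2: slow=2, fast=4
  step 3: fast 4->5->None, no cycle

Cycle: no


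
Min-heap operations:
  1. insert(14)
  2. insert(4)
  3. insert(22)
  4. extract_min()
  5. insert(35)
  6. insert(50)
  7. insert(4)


insert(14) -> [14]
insert(4) -> [4, 14]
insert(22) -> [4, 14, 22]
extract_min()->4, [14, 22]
insert(35) -> [14, 22, 35]
insert(50) -> [14, 22, 35, 50]
insert(4) -> [4, 14, 35, 50, 22]

Final heap: [4, 14, 35, 50, 22]


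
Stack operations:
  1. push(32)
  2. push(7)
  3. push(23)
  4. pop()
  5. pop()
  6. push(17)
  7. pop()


push(32) -> [32]
push(7) -> [32, 7]
push(23) -> [32, 7, 23]
pop()->23, [32, 7]
pop()->7, [32]
push(17) -> [32, 17]
pop()->17, [32]

Final stack: [32]


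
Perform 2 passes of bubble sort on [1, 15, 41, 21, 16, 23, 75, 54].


Initial: [1, 15, 41, 21, 16, 23, 75, 54]
Pass 1: [1, 15, 21, 16, 23, 41, 54, 75] (4 swaps)
Pass 2: [1, 15, 16, 21, 23, 41, 54, 75] (1 swaps)

After 2 passes: [1, 15, 16, 21, 23, 41, 54, 75]


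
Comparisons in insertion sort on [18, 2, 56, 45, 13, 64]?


Algorithm: insertion sort
Input: [18, 2, 56, 45, 13, 64]
Sorted: [2, 13, 18, 45, 56, 64]

9


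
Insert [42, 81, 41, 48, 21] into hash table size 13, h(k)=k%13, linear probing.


Insert 42: h=3 -> slot 3
Insert 81: h=3, 1 probes -> slot 4
Insert 41: h=2 -> slot 2
Insert 48: h=9 -> slot 9
Insert 21: h=8 -> slot 8

Table: [None, None, 41, 42, 81, None, None, None, 21, 48, None, None, None]


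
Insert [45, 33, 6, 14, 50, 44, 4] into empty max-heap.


Insert 45: [45]
Insert 33: [45, 33]
Insert 6: [45, 33, 6]
Insert 14: [45, 33, 6, 14]
Insert 50: [50, 45, 6, 14, 33]
Insert 44: [50, 45, 44, 14, 33, 6]
Insert 4: [50, 45, 44, 14, 33, 6, 4]

Final heap: [50, 45, 44, 14, 33, 6, 4]


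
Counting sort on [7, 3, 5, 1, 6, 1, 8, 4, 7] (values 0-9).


Input: [7, 3, 5, 1, 6, 1, 8, 4, 7]
Counts: [0, 2, 0, 1, 1, 1, 1, 2, 1, 0]

Sorted: [1, 1, 3, 4, 5, 6, 7, 7, 8]


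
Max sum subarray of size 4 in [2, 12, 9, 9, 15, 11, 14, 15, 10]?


[0:4]: 32
[1:5]: 45
[2:6]: 44
[3:7]: 49
[4:8]: 55
[5:9]: 50

Max: 55 at [4:8]


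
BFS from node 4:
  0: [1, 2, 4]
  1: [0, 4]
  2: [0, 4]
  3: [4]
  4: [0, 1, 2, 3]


Visit 4, enqueue [0, 1, 2, 3]
Visit 0, enqueue []
Visit 1, enqueue []
Visit 2, enqueue []
Visit 3, enqueue []

BFS order: [4, 0, 1, 2, 3]


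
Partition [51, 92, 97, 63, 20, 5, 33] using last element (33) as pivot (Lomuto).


Pivot: 33
  20 <= 33: swap -> [20, 92, 97, 63, 51, 5, 33]
  5 <= 33: swap -> [20, 5, 97, 63, 51, 92, 33]
Place pivot at 2: [20, 5, 33, 63, 51, 92, 97]

Partitioned: [20, 5, 33, 63, 51, 92, 97]


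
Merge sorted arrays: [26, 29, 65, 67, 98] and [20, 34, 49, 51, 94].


Take 20 from B
Take 26 from A
Take 29 from A
Take 34 from B
Take 49 from B
Take 51 from B
Take 65 from A
Take 67 from A
Take 94 from B

Merged: [20, 26, 29, 34, 49, 51, 65, 67, 94, 98]


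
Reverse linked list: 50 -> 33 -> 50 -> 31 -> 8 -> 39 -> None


Step 1: curr=50, set curr.next=prev(None) | reversed so far: 50
Step 2: curr=33, set curr.next=prev(50) | reversed so far: 33 -> 50
Step 3: curr=50, set curr.next=prev(33) | reversed so far: 50 -> 33 -> 50
Step 4: curr=31, set curr.next=prev(50) | reversed so far: 31 -> 50 -> 33 -> 50
Step 5: curr=8, set curr.next=prev(31) | reversed so far: 8 -> 31 -> 50 -> 33 -> 50
Step 6: curr=39, set curr.next=prev(8) | reversed so far: 39 -> 8 -> 31 -> 50 -> 33 -> 50

39 -> 8 -> 31 -> 50 -> 33 -> 50 -> None


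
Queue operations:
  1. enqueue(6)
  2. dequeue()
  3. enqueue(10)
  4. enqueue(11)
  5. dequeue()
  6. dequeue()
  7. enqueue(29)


enqueue(6) -> [6]
dequeue()->6, []
enqueue(10) -> [10]
enqueue(11) -> [10, 11]
dequeue()->10, [11]
dequeue()->11, []
enqueue(29) -> [29]

Final queue: [29]


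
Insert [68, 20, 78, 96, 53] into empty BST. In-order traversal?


Insert 68: root
Insert 20: L from 68
Insert 78: R from 68
Insert 96: R from 68 -> R from 78
Insert 53: L from 68 -> R from 20

In-order: [20, 53, 68, 78, 96]


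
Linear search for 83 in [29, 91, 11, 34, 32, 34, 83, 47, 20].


i=0: 29!=83
i=1: 91!=83
i=2: 11!=83
i=3: 34!=83
i=4: 32!=83
i=5: 34!=83
i=6: 83==83 found!

Found at 6, 7 comps


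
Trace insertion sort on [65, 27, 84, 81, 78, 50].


Initial: [65, 27, 84, 81, 78, 50]
Insert 27: [27, 65, 84, 81, 78, 50]
Insert 84: [27, 65, 84, 81, 78, 50]
Insert 81: [27, 65, 81, 84, 78, 50]
Insert 78: [27, 65, 78, 81, 84, 50]
Insert 50: [27, 50, 65, 78, 81, 84]

Sorted: [27, 50, 65, 78, 81, 84]


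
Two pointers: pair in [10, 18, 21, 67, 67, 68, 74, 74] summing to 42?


lo=0(10)+hi=7(74)=84
lo=0(10)+hi=6(74)=84
lo=0(10)+hi=5(68)=78
lo=0(10)+hi=4(67)=77
lo=0(10)+hi=3(67)=77
lo=0(10)+hi=2(21)=31
lo=1(18)+hi=2(21)=39

No pair found


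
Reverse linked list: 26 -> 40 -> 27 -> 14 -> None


Step 1: curr=26, set curr.next=prev(None) | reversed so far: 26
Step 2: curr=40, set curr.next=prev(26) | reversed so far: 40 -> 26
Step 3: curr=27, set curr.next=prev(40) | reversed so far: 27 -> 40 -> 26
Step 4: curr=14, set curr.next=prev(27) | reversed so far: 14 -> 27 -> 40 -> 26

14 -> 27 -> 40 -> 26 -> None


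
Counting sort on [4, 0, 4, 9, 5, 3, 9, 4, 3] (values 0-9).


Input: [4, 0, 4, 9, 5, 3, 9, 4, 3]
Counts: [1, 0, 0, 2, 3, 1, 0, 0, 0, 2]

Sorted: [0, 3, 3, 4, 4, 4, 5, 9, 9]


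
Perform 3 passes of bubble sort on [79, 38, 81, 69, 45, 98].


Initial: [79, 38, 81, 69, 45, 98]
Pass 1: [38, 79, 69, 45, 81, 98] (3 swaps)
Pass 2: [38, 69, 45, 79, 81, 98] (2 swaps)
Pass 3: [38, 45, 69, 79, 81, 98] (1 swaps)

After 3 passes: [38, 45, 69, 79, 81, 98]


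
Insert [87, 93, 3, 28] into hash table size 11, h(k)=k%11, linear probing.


Insert 87: h=10 -> slot 10
Insert 93: h=5 -> slot 5
Insert 3: h=3 -> slot 3
Insert 28: h=6 -> slot 6

Table: [None, None, None, 3, None, 93, 28, None, None, None, 87]


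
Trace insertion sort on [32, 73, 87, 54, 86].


Initial: [32, 73, 87, 54, 86]
Insert 73: [32, 73, 87, 54, 86]
Insert 87: [32, 73, 87, 54, 86]
Insert 54: [32, 54, 73, 87, 86]
Insert 86: [32, 54, 73, 86, 87]

Sorted: [32, 54, 73, 86, 87]


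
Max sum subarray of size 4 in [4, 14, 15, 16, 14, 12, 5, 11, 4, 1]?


[0:4]: 49
[1:5]: 59
[2:6]: 57
[3:7]: 47
[4:8]: 42
[5:9]: 32
[6:10]: 21

Max: 59 at [1:5]


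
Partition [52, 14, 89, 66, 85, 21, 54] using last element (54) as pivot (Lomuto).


Pivot: 54
  52 <= 54: advance i (no swap)
  14 <= 54: advance i (no swap)
  21 <= 54: swap -> [52, 14, 21, 66, 85, 89, 54]
Place pivot at 3: [52, 14, 21, 54, 85, 89, 66]

Partitioned: [52, 14, 21, 54, 85, 89, 66]


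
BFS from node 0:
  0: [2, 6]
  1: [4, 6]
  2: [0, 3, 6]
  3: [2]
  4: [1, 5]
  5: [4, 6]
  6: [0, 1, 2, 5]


Visit 0, enqueue [2, 6]
Visit 2, enqueue [3]
Visit 6, enqueue [1, 5]
Visit 3, enqueue []
Visit 1, enqueue [4]
Visit 5, enqueue []
Visit 4, enqueue []

BFS order: [0, 2, 6, 3, 1, 5, 4]


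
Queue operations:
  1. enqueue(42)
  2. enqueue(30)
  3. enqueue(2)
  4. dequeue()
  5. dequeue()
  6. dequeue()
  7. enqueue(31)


enqueue(42) -> [42]
enqueue(30) -> [42, 30]
enqueue(2) -> [42, 30, 2]
dequeue()->42, [30, 2]
dequeue()->30, [2]
dequeue()->2, []
enqueue(31) -> [31]

Final queue: [31]


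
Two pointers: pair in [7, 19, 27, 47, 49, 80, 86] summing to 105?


lo=0(7)+hi=6(86)=93
lo=1(19)+hi=6(86)=105

Yes: 19+86=105


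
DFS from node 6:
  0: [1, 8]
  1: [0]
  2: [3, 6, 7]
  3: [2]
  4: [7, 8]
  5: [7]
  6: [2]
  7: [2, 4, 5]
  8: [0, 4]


Visit 6, push [2]
Visit 2, push [7, 3]
Visit 3, push []
Visit 7, push [5, 4]
Visit 4, push [8]
Visit 8, push [0]
Visit 0, push [1]
Visit 1, push []
Visit 5, push []

DFS order: [6, 2, 3, 7, 4, 8, 0, 1, 5]


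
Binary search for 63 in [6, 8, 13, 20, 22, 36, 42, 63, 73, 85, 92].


Step 1: lo=0, hi=10, mid=5, val=36
Step 2: lo=6, hi=10, mid=8, val=73
Step 3: lo=6, hi=7, mid=6, val=42
Step 4: lo=7, hi=7, mid=7, val=63

Found at index 7
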